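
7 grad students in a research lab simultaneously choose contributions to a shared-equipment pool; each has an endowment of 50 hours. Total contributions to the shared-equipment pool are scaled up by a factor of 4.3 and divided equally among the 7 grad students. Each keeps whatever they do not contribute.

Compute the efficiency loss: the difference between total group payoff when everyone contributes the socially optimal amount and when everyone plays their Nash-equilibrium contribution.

1155.00 hours

Each contributed unit returns 4.3/7 = 0.6143 to its contributor — below 1 — so contributing 0 is dominant for every player. At the Nash equilibrium everyone keeps their 50, and the group total is 7 × 50 = 350.
Each contributed unit returns 4.300 to the group as a whole (0.6143 to each of 7 players), which exceeds 1, so the social optimum is full contribution: group total = 4.300 × 350 = 1505.00.
Efficiency loss = 1505.00 − 350 = 1155.00.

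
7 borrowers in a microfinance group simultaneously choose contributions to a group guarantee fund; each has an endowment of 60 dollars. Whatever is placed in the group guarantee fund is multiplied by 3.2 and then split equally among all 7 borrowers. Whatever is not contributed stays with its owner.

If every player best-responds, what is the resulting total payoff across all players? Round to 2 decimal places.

Each contributed unit returns 3.2/7 = 0.4571 to its contributor — below 1 — so contributing 0 is dominant for every player. At the Nash equilibrium everyone keeps their 60, and the group total is 7 × 60 = 420.

420.00 dollars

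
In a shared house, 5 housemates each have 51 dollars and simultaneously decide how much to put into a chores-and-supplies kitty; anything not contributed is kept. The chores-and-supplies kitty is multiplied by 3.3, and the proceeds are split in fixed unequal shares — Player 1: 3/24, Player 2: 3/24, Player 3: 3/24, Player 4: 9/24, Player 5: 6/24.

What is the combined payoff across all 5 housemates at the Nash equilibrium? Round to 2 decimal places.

Player j's private return per contributed unit is 3.3 × (j's share). Contributing is weakly dominant for j when that share is at least 1/3.3 = 0.3030, and contributing 0 is dominant otherwise.
Player 4 alone (share 9/24) is above the threshold, contributing 51; the remaining 4 contribute 0. Total contributed: 51.
The chores-and-supplies kitty pays out 3.3 × 51 = 168.30 in total (split across the unequal shares, but the aggregate is all that matters for the group sum).
The 4 free-riders keep 51 each, adding 204. Group total = 204 + 168.30 = 372.30.

372.30 dollars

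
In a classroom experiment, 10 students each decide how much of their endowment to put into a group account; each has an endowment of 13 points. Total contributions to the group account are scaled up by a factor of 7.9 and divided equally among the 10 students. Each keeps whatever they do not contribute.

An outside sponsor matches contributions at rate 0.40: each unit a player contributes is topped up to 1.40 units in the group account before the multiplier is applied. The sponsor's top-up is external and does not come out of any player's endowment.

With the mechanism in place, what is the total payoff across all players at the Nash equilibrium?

The effective private return per unit is now 7.9 × 1.40 / 10 = 1.1060 > 1, so every player's dominant strategy flips to full contribution.
So the Nash equilibrium is full contribution by all 10; the group earns 7.9 × 1.40 × 130 = 1437.80.

1437.80 points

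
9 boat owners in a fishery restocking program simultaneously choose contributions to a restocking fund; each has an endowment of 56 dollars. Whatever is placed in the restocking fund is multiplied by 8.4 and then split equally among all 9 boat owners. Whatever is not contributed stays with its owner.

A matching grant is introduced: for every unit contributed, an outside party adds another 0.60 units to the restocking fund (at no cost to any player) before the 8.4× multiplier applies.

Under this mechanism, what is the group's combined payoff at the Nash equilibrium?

6773.76 dollars

With the mechanism, a contributed unit returns 8.4 × 1.60 / 9 = 1.4933 per unit of net cost to the contributor — now above 1 — so contributing fully is weakly dominant for every player.
At the Nash equilibrium everyone contributes 56. Group total payoff = 8.4 × 1.60 × 504 = 6773.76.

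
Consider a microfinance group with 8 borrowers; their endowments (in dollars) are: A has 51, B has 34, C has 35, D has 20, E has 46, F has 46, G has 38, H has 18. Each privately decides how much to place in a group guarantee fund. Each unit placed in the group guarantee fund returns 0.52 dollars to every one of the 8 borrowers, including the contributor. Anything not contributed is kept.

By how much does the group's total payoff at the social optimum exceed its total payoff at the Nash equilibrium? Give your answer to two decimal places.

The private return per contributed unit is 0.52 < 1 for everyone, so the Nash equilibrium is zero contribution and the group total is Σ E_j = 51 + 34 + 35 + 20 + 46 + 46 + 38 + 18 = 288.
Each contributed unit returns 4.160 to the group, so the social optimum is full contribution by everyone: group total = 4.160 × 288 = 1198.08.
Efficiency loss = (4.160 − 1) × 288 = 910.08.

910.08 dollars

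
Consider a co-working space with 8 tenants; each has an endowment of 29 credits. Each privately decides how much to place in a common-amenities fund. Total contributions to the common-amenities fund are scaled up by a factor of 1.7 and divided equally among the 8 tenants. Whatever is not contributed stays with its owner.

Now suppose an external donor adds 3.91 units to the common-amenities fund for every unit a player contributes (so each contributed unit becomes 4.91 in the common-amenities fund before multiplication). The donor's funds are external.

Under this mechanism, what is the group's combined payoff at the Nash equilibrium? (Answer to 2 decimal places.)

The effective private return per unit is now 1.7 × 4.91 / 8 = 1.0434 > 1, so every player's dominant strategy flips to full contribution.
So the Nash equilibrium is full contribution by all 8; the group earns 1.7 × 4.91 × 232 = 1936.50.

1936.50 credits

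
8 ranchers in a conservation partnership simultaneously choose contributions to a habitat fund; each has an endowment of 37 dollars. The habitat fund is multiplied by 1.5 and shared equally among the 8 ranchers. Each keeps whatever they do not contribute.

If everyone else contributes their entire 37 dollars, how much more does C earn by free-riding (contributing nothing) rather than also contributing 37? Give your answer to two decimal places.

Switching from a contribution of 37 to 0 lets C keep an extra 37 dollars, but lowers the habitat fund by 37, which costs C their own share of that drop: 1.5/8 × 37 = 6.94.
Net gain = 37 − 6.94 = 30.06. The private return per contributed unit (0.1875) is below 1, so free-riding is indeed the best response regardless of what the others do.

30.06 dollars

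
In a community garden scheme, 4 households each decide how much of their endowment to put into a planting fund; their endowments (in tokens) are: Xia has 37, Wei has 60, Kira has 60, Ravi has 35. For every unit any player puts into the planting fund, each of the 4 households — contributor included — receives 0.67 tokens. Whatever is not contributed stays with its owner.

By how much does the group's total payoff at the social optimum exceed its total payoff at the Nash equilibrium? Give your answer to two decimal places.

The private return per contributed unit is 0.67 < 1 for everyone, so the Nash equilibrium is zero contribution and the group total is Σ E_j = 37 + 60 + 60 + 35 = 192.
Each contributed unit returns 2.680 to the group, so the social optimum is full contribution by everyone: group total = 2.680 × 192 = 514.56.
Efficiency loss = (2.680 − 1) × 192 = 322.56.

322.56 tokens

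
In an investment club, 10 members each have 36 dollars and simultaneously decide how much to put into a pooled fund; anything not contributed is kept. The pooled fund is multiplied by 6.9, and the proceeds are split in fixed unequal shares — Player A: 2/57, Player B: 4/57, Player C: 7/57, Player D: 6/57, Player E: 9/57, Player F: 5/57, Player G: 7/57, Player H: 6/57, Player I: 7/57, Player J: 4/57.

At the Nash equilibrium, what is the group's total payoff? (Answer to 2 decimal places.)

A player with share s gets back 6.9·s per unit contributed, so full contribution is dominant for anyone with s > 1/6.9 = 0.1449 and zero contribution is dominant for anyone below.
Only Player E (9/57) clears that bar, contributing 36; the remaining 9 contribute 0. Total contributed: 36.
The pooled fund pays out 6.9 × 36 = 248.40 in total (split across the unequal shares, but the aggregate is all that matters for the group sum).
The 9 free-riders keep 36 each, adding 324. Group total = 324 + 248.40 = 572.40.

572.40 dollars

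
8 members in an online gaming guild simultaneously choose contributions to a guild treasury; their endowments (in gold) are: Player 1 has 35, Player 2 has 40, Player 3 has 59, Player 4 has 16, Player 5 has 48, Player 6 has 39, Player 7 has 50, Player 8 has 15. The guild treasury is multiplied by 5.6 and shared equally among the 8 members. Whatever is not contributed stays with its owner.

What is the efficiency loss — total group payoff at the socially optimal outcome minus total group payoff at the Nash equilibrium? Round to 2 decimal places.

1389.20 gold

The private return per contributed unit is 5.6/8 = 0.7000 < 1 for every player regardless of endowment, so the Nash equilibrium is zero contribution and the group total is Σ E_j = 35 + 40 + 59 + 16 + 48 + 39 + 50 + 15 = 302.
Each contributed unit returns 5.600 to the group, so the social optimum is full contribution by everyone: group total = 5.600 × 302 = 1691.20.
Efficiency loss = (5.600 − 1) × 302 = 1389.20.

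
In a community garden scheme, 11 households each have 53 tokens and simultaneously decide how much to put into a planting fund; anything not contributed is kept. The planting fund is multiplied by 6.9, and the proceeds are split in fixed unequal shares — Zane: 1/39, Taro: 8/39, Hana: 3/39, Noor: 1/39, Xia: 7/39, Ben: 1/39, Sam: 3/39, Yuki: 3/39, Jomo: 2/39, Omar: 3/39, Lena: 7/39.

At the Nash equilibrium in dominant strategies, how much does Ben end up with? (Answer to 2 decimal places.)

For player j, contributing a unit is worthwhile iff 6.9 × (j's share) ≥ 1, i.e. iff j's share is at least 0.1449.
Taro, Xia and Lena are above the threshold, contributing 53 each; the remaining 8 contribute 0. Total contributed: 159.
Ben keeps 53 and receives 6.9 × 159 × 1/39 = 28.13 from the planting fund, for a payoff of 81.13.

81.13 tokens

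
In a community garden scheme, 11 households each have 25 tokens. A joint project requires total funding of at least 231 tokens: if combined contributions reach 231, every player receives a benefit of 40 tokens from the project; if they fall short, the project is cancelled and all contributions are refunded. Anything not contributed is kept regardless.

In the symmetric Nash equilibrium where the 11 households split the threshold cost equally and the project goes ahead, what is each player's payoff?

Equal share of the threshold: 231/11 = 21.
At this profile no one gains by cutting their contribution: any cut drops the total below 231, the project is cancelled, contributions are refunded, and the deviator ends with 25, which is less than 25 − 21 + 40 = 44. Contributing more than 21 just wastes the excess. So contributing exactly 21 is a best response.
Each player's payoff: 25 − 21 + 40 = 44.

44 tokens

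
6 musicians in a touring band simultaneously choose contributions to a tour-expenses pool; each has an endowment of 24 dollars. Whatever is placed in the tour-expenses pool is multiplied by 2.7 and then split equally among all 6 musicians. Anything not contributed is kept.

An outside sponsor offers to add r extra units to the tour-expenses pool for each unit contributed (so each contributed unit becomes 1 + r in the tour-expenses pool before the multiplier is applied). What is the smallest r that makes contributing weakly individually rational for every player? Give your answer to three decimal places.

1.222

With matching at rate r, one contributed unit becomes (1 + r) in the tour-expenses pool and returns 2.7 × (1 + r) / 6 to the contributor.
Setting this equal to 1: 1 + r = 6/2.7 = 2.2222.
So the minimum matching rate is r = 2.2222 − 1 = 1.222.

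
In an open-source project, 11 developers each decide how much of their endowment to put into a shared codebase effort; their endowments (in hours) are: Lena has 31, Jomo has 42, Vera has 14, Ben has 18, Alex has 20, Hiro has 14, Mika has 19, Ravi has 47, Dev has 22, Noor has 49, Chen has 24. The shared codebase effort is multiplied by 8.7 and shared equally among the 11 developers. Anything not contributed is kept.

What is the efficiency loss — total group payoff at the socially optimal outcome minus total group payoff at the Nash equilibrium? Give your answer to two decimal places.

The private return per contributed unit is 8.7/11 = 0.7909 < 1 for every player regardless of endowment, so the Nash equilibrium is zero contribution and the group total is Σ E_j = 31 + 42 + 14 + 18 + 20 + 14 + 19 + 47 + 22 + 49 + 24 = 300.
Each contributed unit returns 8.700 to the group, so the social optimum is full contribution by everyone: group total = 8.700 × 300 = 2610.00.
Efficiency loss = (8.700 − 1) × 300 = 2310.00.

2310.00 hours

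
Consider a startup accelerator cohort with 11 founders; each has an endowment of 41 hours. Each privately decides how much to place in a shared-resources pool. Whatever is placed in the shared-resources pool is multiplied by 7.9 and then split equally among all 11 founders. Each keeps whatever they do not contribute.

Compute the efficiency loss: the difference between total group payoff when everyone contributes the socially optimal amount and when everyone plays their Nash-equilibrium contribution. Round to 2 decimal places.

Each contributed unit returns 7.9/11 = 0.7182 to its contributor — below 1 — so contributing 0 is dominant for every player. At the Nash equilibrium everyone keeps their 41, and the group total is 11 × 41 = 451.
Each contributed unit returns 7.900 to the group as a whole (0.7182 to each of 11 players), which exceeds 1, so the social optimum is full contribution: group total = 7.900 × 451 = 3562.90.
Efficiency loss = 3562.90 − 451 = 3111.90.

3111.90 hours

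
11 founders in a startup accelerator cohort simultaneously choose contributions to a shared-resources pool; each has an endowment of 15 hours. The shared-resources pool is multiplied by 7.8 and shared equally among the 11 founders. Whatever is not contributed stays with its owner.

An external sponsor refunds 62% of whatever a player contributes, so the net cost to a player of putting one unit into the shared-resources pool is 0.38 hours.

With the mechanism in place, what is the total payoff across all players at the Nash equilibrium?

The effective private return per unit is now (7.8/11) / 0.38 = 1.8660 > 1, so every player's dominant strategy flips to full contribution.
So the Nash equilibrium is full contribution by all 11; the group earns 11 × (15 × 0.62 + 7.8 × 15) = 1389.30.

1389.30 hours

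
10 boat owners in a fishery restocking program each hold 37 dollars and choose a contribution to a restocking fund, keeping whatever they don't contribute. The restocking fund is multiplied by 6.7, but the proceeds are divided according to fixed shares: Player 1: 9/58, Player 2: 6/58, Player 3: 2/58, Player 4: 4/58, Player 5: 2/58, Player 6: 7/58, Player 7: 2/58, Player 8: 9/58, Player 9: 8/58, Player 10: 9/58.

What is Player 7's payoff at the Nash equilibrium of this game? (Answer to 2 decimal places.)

Player j's private return per contributed unit is 6.7 × (j's share). Contributing is weakly dominant for j when that share is at least 1/6.7 = 0.1493, and contributing 0 is dominant otherwise.
Player 1, Player 8 and Player 10 clear that bar, contributing 37 each; the remaining 7 contribute 0. Total contributed: 111.
Player 7 keeps 37 and receives 6.7 × 111 × 2/58 = 25.64 from the restocking fund, for a payoff of 62.64.

62.64 dollars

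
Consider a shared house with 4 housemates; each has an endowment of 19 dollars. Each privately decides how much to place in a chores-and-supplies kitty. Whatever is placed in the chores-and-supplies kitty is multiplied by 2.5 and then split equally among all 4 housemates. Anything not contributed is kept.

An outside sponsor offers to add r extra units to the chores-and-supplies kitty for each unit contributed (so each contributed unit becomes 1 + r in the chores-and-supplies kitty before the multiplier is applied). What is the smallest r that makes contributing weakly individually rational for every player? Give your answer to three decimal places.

With matching at rate r, one contributed unit becomes (1 + r) in the chores-and-supplies kitty and returns 2.5 × (1 + r) / 4 to the contributor.
Setting this equal to 1: 1 + r = 4/2.5 = 1.6000.
So the minimum matching rate is r = 1.6000 − 1 = 0.600.

0.600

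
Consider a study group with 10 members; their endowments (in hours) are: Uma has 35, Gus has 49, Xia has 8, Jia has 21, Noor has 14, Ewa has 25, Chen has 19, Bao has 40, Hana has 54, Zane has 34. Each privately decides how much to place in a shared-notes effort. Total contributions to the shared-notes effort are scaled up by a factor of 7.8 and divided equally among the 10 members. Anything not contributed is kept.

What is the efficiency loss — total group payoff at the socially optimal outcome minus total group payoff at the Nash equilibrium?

The private return per contributed unit is 7.8/10 = 0.7800 < 1 for every player regardless of endowment, so the Nash equilibrium is zero contribution and the group total is Σ E_j = 35 + 49 + 8 + 21 + 14 + 25 + 19 + 40 + 54 + 34 = 299.
Each contributed unit returns 7.800 to the group, so the social optimum is full contribution by everyone: group total = 7.800 × 299 = 2332.20.
Efficiency loss = (7.800 − 1) × 299 = 2033.20.

2033.20 hours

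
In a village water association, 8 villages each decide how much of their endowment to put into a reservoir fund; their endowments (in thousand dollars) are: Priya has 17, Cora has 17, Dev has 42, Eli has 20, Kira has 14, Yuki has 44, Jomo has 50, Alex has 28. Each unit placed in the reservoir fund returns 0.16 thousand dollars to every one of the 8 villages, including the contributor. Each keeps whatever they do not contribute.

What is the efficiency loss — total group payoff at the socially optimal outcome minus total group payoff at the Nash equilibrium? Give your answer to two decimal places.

The private return per contributed unit is 0.16 < 1 for everyone, so the Nash equilibrium is zero contribution and the group total is Σ E_j = 17 + 17 + 42 + 20 + 14 + 44 + 50 + 28 = 232.
Each contributed unit returns 1.280 to the group, so the social optimum is full contribution by everyone: group total = 1.280 × 232 = 296.96.
Efficiency loss = (1.280 − 1) × 232 = 64.96.

64.96 thousand dollars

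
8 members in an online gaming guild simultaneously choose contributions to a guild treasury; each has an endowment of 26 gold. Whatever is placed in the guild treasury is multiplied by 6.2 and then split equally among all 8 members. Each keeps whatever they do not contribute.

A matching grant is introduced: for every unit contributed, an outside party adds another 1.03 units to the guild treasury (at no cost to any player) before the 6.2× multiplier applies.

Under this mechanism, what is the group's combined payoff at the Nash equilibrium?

The effective private return per unit is now 6.2 × 2.03 / 8 = 1.5733 > 1, so every player's dominant strategy flips to full contribution.
So the Nash equilibrium is full contribution by all 8; the group earns 6.2 × 2.03 × 208 = 2617.89.

2617.89 gold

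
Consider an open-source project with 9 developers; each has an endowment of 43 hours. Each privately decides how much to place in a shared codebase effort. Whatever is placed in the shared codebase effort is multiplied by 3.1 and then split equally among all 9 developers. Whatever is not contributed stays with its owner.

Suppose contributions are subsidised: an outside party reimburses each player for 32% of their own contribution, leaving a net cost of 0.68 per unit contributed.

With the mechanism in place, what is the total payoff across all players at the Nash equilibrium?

The effective private return is (3.1/9) / 0.68 = 0.5065, which is still under 1, so the mechanism doesn't change anyone's dominant strategy: zero contribution.
At the Nash equilibrium no one contributes; group total payoff = 9 × 43 = 387.

387.00 hours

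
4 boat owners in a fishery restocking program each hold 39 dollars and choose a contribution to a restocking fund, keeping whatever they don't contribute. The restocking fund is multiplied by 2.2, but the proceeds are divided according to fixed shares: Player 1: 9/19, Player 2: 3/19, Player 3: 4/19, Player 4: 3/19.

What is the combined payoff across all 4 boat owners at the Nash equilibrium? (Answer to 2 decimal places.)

202.80 dollars

A player with share s gets back 2.2·s per unit contributed, so full contribution is dominant for anyone with s > 1/2.2 = 0.4545 and zero contribution is dominant for anyone below.
Player 1 alone (share 9/19) is above the threshold, contributing 39; the remaining 3 contribute 0. Total contributed: 39.
The restocking fund pays out 2.2 × 39 = 85.80 in total (split across the unequal shares, but the aggregate is all that matters for the group sum).
The 3 free-riders keep 39 each, adding 117. Group total = 117 + 85.80 = 202.80.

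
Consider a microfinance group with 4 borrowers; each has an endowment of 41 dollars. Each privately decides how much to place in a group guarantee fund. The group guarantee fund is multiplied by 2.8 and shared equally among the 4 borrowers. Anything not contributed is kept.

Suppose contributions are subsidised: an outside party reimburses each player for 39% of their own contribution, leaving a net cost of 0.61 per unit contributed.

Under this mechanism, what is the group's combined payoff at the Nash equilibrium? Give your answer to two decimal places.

523.16 dollars

Under the mechanism each unit contributed yields (2.8/4) / 0.61 = 1.1475 back to its contributor per unit of net cost, which exceeds 1, making full contribution the dominant choice for everyone.
So the Nash equilibrium is full contribution by all 4; the group earns 4 × (41 × 0.39 + 2.8 × 41) = 523.16.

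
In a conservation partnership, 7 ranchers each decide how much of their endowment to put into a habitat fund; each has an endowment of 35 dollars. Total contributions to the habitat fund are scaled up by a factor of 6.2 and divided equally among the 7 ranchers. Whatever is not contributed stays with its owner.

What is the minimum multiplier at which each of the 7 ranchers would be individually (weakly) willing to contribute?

A contributed unit returns (multiplier)/7 to its contributor.
This reaches 1 exactly when the multiplier is 7.

7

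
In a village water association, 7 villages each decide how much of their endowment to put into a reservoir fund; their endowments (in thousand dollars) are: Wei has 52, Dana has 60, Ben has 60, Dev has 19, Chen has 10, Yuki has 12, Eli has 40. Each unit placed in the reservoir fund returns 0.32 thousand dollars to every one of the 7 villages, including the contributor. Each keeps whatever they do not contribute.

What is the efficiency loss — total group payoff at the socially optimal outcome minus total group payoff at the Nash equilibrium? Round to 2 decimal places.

The private return per contributed unit is 0.32 < 1 for everyone, so the Nash equilibrium is zero contribution and the group total is Σ E_j = 52 + 60 + 60 + 19 + 10 + 12 + 40 = 253.
Each contributed unit returns 2.240 to the group, so the social optimum is full contribution by everyone: group total = 2.240 × 253 = 566.72.
Efficiency loss = (2.240 − 1) × 253 = 313.72.

313.72 thousand dollars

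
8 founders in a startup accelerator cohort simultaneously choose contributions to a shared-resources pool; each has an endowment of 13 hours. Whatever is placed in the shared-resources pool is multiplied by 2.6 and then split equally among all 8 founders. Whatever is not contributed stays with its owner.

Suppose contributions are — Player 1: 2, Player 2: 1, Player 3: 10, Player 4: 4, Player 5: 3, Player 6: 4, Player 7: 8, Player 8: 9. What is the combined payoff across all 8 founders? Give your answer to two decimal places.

Total contributed: 2 + 1 + 10 + 4 + 3 + 4 + 8 + 9 = 41; total kept: 8 × 13 − 41 = 63.
The shared-resources pool pays out 2.6 × 41 = 106.60 in aggregate.
Group total = 63 + 106.60 = 169.60.

169.60 hours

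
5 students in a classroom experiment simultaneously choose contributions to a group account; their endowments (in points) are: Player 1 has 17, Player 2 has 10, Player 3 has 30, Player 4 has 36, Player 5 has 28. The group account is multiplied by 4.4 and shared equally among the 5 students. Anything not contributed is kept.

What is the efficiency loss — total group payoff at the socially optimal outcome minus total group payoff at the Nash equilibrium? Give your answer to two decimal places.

411.40 points

The private return per contributed unit is 4.4/5 = 0.8800 < 1 for every player regardless of endowment, so the Nash equilibrium is zero contribution and the group total is Σ E_j = 17 + 10 + 30 + 36 + 28 = 121.
Each contributed unit returns 4.400 to the group, so the social optimum is full contribution by everyone: group total = 4.400 × 121 = 532.40.
Efficiency loss = (4.400 − 1) × 121 = 411.40.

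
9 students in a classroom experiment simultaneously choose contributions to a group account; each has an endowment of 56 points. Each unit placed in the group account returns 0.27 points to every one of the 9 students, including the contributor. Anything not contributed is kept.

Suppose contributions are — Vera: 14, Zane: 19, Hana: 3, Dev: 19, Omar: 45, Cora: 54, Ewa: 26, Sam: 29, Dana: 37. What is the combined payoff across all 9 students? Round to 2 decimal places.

855.78 points

Total contributed: 14 + 19 + 3 + 19 + 45 + 54 + 26 + 29 + 37 = 246; total kept: 9 × 56 − 246 = 258.
The group account pays out 0.27 × 9 × 246 = 597.78 in aggregate.
Group total = 258 + 597.78 = 855.78.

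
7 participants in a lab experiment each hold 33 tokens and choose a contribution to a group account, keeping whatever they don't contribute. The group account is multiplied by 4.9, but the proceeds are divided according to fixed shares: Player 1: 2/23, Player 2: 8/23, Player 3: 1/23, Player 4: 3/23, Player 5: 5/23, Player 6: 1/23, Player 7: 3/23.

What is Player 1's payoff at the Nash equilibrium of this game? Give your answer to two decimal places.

61.12 tokens

A player with share s gets back 4.9·s per unit contributed, so full contribution is dominant for anyone with s > 1/4.9 = 0.2041 and zero contribution is dominant for anyone below.
The shares above 0.2041 belong to Player 2 and Player 5, contributing 33 each; the remaining 5 contribute 0. Total contributed: 66.
Player 1 keeps 33 and receives 4.9 × 66 × 2/23 = 28.12 from the group account, for a payoff of 61.12.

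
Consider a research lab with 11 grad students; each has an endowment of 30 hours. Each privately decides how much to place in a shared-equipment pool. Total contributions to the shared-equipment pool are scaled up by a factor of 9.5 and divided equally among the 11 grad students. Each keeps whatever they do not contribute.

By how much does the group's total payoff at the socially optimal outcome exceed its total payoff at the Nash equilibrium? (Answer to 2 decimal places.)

2805.00 hours

Each contributed unit returns 9.5/11 = 0.8636 to its contributor — below 1 — so contributing 0 is dominant for every player. At the Nash equilibrium everyone keeps their 30, and the group total is 11 × 30 = 330.
Each contributed unit returns 9.500 to the group as a whole (0.8636 to each of 11 players), which exceeds 1, so the social optimum is full contribution: group total = 9.500 × 330 = 3135.00.
Efficiency loss = 3135.00 − 330 = 2805.00.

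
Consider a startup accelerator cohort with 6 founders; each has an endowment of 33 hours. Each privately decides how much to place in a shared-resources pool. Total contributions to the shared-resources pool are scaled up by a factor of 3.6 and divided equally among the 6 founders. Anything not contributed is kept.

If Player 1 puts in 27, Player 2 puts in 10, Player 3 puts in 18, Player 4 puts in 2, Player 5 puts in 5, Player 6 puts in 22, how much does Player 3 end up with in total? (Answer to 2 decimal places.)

Total contributed: 27 + 10 + 18 + 2 + 5 + 22 = 84.
Each receives 3.6 × 84 / 6 = 50.40 from the shared-resources pool.
Player 3 keeps 33 − 18 = 15, so Player 3's payoff is 15 + 50.40 = 65.40.

65.40 hours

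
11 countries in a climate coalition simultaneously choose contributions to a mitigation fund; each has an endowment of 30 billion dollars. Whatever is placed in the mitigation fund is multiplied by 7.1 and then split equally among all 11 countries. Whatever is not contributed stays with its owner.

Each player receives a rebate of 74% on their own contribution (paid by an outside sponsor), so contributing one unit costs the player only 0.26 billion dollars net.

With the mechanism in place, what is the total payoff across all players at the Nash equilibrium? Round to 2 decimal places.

The effective private return per unit is now (7.1/11) / 0.26 = 2.4825 > 1, so every player's dominant strategy flips to full contribution.
So the Nash equilibrium is full contribution by all 11; the group earns 11 × (30 × 0.74 + 7.1 × 30) = 2587.20.

2587.20 billion dollars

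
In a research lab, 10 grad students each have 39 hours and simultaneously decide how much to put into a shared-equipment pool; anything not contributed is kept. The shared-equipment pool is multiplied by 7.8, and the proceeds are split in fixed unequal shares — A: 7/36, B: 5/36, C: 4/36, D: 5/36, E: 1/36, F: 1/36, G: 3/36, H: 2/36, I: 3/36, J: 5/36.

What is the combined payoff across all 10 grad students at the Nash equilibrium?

1450.80 hours

A player with share s gets back 7.8·s per unit contributed, so full contribution is dominant for anyone with s > 1/7.8 = 0.1282 and zero contribution is dominant for anyone below.
A, B, D and J are above the threshold, contributing 39 each; the remaining 6 contribute 0. Total contributed: 156.
The shared-equipment pool pays out 7.8 × 156 = 1216.80 in total (split across the unequal shares, but the aggregate is all that matters for the group sum).
The 6 free-riders keep 39 each, adding 234. Group total = 234 + 1216.80 = 1450.80.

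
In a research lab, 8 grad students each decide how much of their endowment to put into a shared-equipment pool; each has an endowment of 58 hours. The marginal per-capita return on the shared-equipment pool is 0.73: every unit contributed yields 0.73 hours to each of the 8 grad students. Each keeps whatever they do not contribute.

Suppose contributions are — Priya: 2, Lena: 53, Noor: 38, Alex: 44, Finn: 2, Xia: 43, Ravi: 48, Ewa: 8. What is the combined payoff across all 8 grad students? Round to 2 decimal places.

1615.92 hours

Total contributed: 2 + 53 + 38 + 44 + 2 + 43 + 48 + 8 = 238; total kept: 8 × 58 − 238 = 226.
The shared-equipment pool pays out 0.73 × 8 × 238 = 1389.92 in aggregate.
Group total = 226 + 1389.92 = 1615.92.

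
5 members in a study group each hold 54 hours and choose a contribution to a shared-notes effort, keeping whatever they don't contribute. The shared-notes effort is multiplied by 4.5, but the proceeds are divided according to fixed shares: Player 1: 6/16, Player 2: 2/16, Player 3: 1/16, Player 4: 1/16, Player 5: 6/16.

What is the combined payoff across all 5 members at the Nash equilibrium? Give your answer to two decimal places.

648.00 hours

Each unit j contributes comes back to j as 4.5 × (j's share), so j prefers to contribute only if that share exceeds 1/4.5 = 0.2222; otherwise keeping the unit dominates.
Player 1 and Player 5 clear that bar, contributing 54 each; the remaining 3 contribute 0. Total contributed: 108.
The shared-notes effort pays out 4.5 × 108 = 486.00 in total (split across the unequal shares, but the aggregate is all that matters for the group sum).
The 3 free-riders keep 54 each, adding 162. Group total = 162 + 486.00 = 648.00.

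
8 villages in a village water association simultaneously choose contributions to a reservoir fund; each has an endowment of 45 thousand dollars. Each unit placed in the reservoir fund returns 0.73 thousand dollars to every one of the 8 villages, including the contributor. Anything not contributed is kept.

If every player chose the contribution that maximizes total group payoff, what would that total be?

Each contributed unit returns 5.840 to the group as a whole (0.73 to each of 8 players), which exceeds 1, so the social optimum is full contribution: group total = 5.840 × 360 = 2102.40.

2102.40 thousand dollars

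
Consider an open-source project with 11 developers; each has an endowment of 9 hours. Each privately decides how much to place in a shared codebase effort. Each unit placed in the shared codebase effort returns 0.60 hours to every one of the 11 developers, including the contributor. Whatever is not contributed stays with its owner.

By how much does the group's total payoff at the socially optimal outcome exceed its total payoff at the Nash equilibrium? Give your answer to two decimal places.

554.40 hours

The private return per contributed unit is 0.60 < 1, so contributing 0 is dominant for every player. At the Nash equilibrium everyone keeps their 9, and the group total is 11 × 9 = 99.
Each contributed unit returns 6.600 to the group as a whole (0.60 to each of 11 players), which exceeds 1, so the social optimum is full contribution: group total = 6.600 × 99 = 653.40.
Efficiency loss = 653.40 − 99 = 554.40.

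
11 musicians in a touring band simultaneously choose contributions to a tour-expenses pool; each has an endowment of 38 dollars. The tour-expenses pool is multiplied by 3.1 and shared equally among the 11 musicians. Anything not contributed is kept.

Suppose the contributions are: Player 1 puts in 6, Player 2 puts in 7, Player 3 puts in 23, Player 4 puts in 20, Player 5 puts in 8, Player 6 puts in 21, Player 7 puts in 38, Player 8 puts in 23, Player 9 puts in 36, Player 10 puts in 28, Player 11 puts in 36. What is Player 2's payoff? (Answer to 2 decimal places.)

100.33 dollars

Total contributed: 6 + 7 + 23 + 20 + 8 + 21 + 38 + 23 + 36 + 28 + 36 = 246.
Each receives 3.1 × 246 / 11 = 69.33 from the tour-expenses pool.
Player 2 keeps 38 − 7 = 31, so Player 2's payoff is 31 + 69.33 = 100.33.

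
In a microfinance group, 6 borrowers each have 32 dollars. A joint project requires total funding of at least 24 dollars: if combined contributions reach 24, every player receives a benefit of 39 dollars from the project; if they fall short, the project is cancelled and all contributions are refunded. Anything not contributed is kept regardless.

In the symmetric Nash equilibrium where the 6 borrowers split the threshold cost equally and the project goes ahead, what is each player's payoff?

Equal share of the threshold: 24/6 = 4.
At this profile no one gains by cutting their contribution: any cut drops the total below 24, the project is cancelled, contributions are refunded, and the deviator ends with 32, which is less than 32 − 4 + 39 = 67. Contributing more than 4 just wastes the excess. So contributing exactly 4 is a best response.
Each player's payoff: 32 − 4 + 39 = 67.

67 dollars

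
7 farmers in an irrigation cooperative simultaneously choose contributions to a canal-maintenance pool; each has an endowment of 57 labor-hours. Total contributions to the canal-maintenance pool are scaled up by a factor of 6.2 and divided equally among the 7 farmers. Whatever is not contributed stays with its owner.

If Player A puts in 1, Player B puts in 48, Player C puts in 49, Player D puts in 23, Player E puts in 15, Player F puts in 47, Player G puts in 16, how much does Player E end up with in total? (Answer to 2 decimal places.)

Total contributed: 1 + 48 + 49 + 23 + 15 + 47 + 16 = 199.
Each receives 6.2 × 199 / 7 = 176.26 from the canal-maintenance pool.
Player E keeps 57 − 15 = 42, so Player E's payoff is 42 + 176.26 = 218.26.

218.26 labor-hours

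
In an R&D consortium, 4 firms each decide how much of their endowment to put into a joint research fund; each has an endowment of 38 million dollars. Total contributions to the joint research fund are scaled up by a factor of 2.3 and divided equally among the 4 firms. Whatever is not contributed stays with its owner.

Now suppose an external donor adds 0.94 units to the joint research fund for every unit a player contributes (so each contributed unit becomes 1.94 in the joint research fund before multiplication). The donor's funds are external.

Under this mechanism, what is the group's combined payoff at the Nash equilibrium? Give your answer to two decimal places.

Under the mechanism each unit contributed yields 2.3 × 1.94 / 4 = 1.1155 back to its contributor per unit of net cost, which exceeds 1, making full contribution the dominant choice for everyone.
So the Nash equilibrium is full contribution by all 4; the group earns 2.3 × 1.94 × 152 = 678.22.

678.22 million dollars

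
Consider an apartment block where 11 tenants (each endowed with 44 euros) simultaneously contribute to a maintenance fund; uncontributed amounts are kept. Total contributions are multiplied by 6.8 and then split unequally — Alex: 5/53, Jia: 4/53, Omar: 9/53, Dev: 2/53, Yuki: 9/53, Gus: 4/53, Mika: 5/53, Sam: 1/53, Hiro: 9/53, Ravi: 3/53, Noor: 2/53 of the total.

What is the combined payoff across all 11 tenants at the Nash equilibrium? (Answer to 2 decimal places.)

1249.60 euros

Each unit j contributes comes back to j as 6.8 × (j's share), so j prefers to contribute only if that share exceeds 1/6.8 = 0.1471; otherwise keeping the unit dominates.
The shares above 0.1471 belong to Omar, Yuki and Hiro, contributing 44 each; the remaining 8 contribute 0. Total contributed: 132.
The maintenance fund pays out 6.8 × 132 = 897.60 in total (split across the unequal shares, but the aggregate is all that matters for the group sum).
The 8 free-riders keep 44 each, adding 352. Group total = 352 + 897.60 = 1249.60.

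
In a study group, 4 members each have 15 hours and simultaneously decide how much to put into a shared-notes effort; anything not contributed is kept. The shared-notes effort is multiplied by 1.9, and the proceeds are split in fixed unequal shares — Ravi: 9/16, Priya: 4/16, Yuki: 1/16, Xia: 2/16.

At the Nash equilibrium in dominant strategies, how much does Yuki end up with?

16.78 hours

For player j, contributing a unit is worthwhile iff 1.9 × (j's share) ≥ 1, i.e. iff j's share is at least 0.5263.
Ravi alone (share 9/16) is above the threshold, contributing 15; the remaining 3 contribute 0. Total contributed: 15.
Yuki keeps 15 and receives 1.9 × 15 × 1/16 = 1.78 from the shared-notes effort, for a payoff of 16.78.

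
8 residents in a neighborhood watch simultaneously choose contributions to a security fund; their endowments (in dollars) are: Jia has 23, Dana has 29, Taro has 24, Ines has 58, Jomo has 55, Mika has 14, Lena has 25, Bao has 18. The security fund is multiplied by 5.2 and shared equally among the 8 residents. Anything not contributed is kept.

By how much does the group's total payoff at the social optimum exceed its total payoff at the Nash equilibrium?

The private return per contributed unit is 5.2/8 = 0.6500 < 1 for every player regardless of endowment, so the Nash equilibrium is zero contribution and the group total is Σ E_j = 23 + 29 + 24 + 58 + 55 + 14 + 25 + 18 = 246.
Each contributed unit returns 5.200 to the group, so the social optimum is full contribution by everyone: group total = 5.200 × 246 = 1279.20.
Efficiency loss = (5.200 − 1) × 246 = 1033.20.

1033.20 dollars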